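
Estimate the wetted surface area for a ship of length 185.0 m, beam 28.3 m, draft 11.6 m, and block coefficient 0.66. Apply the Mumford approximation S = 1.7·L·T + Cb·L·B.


Formula: S = 1.7*L*T + V/T with V = Cb*L*B*T, i.e. S = L * (1.7*T + Cb*B)
Step 1 — 1.7*T = 1.7 * 11.6 = 19.72 m
Step 2 — Cb*B = 0.66 * 28.3 = 18.678 m
Step 3 — 1.7*T + Cb*B = 19.72 + 18.678 = 38.398 m
Step 4 — S = 185.0 * 38.398 ≈ 7103.6 m^2 (5 s.f.)

7103.6 m^2


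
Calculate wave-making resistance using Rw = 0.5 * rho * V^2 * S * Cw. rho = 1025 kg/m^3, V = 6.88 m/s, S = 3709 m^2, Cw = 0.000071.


Formula: Rw = 0.5 * rho * V^2 * S * Cw
Step 1 — V^2 = 6.88^2 = 47.3344
Step 2 — 0.5 * rho * V^2 = 0.5 * 1025 * 47.3344 = 24258.88
Step 3 — Rw = 24258.88 * 3709 * 0.000071 ≈ 6388.3 N (5 s.f.)

6388.3 N


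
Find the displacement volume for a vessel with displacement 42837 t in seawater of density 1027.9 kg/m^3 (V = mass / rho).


Formula: V = mass / rho
Step 1 — convert tonnes to kg: 42837 t * 1000 = 42837000 kg
Step 2 — V = 42837000 / 1027.9 ≈ 41674 m^3 (5 s.f.)

41674 m^3


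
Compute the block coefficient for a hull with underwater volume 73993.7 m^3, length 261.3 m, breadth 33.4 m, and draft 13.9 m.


Formula: Cb = V / (L * B * T)
Step 1 — L * B * T = 261.3 * 33.4 * 13.9 = 121311.138 m^3
Step 2 — Cb = 73993.7 / 121311.138 ≈ 0.60995 (5 s.f.)

0.60995


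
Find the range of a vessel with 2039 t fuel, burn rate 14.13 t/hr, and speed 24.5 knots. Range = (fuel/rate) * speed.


Formula: endurance = fuel / rate; range = endurance * speed
Step 1 — endurance = 2039 / 14.13 = 144.3029 hours
Step 2 — range = 144.3029 * 24.5 ≈ 3535.4 nautical miles (5 s.f.)

3535.4 NM


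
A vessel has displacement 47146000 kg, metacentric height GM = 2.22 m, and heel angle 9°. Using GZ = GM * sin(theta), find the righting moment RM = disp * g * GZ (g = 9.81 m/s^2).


Formula: GZ = GM * sin(theta); RM = disp * g * GZ
Step 1 — GZ = 2.22 * sin(9°) = 2.22 * 0.156434 = 0.347283 m
Step 2 — RM = 47146000 * 9.81 * 0.347283 ≈ 160620000 N·m (5 s.f.)

160620000 N·m


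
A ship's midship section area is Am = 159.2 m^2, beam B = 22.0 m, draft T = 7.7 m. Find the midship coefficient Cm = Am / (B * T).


Formula: Cm = Am / (B * T)
Step 1 — B * T = 22.0 * 7.7 = 169.4 m^2
Step 2 — Cm = 159.2 / 169.4 ≈ 0.93979 (5 s.f.)

0.93979


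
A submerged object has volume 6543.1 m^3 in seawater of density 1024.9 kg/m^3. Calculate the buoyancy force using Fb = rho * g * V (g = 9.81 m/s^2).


Formula: Fb = rho * g * V
Substituting: Fb = 1024.9 * 9.81 * 6543.1
Intermediate: 1024.9 * 9.81 = 10054.269
Result: Fb = 10054.269 * 6543.1 ≈ 65786000 N (5 s.f.)

65786000 N


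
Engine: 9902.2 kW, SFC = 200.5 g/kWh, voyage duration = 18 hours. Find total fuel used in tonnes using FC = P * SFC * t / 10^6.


Formula: FC (tonnes) = P * SFC * t / 1,000,000
Step 1 — P * SFC * t = 9902.2 * 200.5 * 18 = 35737039.8 g
Step 2 — FC (tonnes) = 35737039.8 / 1,000,000 ≈ 35.737 tonnes (5 s.f.)

35.737 tonnes


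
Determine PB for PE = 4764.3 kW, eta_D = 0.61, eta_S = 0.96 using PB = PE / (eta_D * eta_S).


Formula: PB = PE / (eta_D * eta_S)
Step 1 — combined efficiency = eta_D * eta_S = 0.61 * 0.96 = 0.5856
Step 2 — PB = 4764.3 / 0.5856 ≈ 8135.8 kW (5 s.f.)

8135.8 kW


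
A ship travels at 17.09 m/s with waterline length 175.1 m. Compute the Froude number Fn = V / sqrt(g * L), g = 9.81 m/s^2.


Formula: Fn = V / sqrt(g * L)
Step 1 — g * L = 9.81 * 175.1 = 1717.731
Step 2 — sqrt(g * L) = sqrt(1717.731) = 41.445518
Step 3 — Fn = 17.09 / 41.445518 ≈ 0.41235 (5 s.f.)

0.41235


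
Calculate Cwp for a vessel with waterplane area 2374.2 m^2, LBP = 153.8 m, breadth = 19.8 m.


Formula: Cwp = Aw / (L * B)
Step 1 — L * B = 153.8 * 19.8 = 3045.24 m^2
Step 2 — Cwp = 2374.2 / 3045.24 ≈ 0.77964 (5 s.f.)

0.77964


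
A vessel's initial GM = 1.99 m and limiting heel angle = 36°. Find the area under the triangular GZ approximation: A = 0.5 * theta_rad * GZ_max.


Formula: GZ_max = GM * sin(theta); Area = 0.5 * theta_rad * GZ_max
Step 1 — GZ_max = 1.99 * sin(36°) = 1.99 * 0.587785 = 1.169692 m
Step 2 — theta_rad = 36 * pi/180 = 0.628319 rad
Step 3 — Area = 0.5 * 0.628319 * 1.169692 ≈ 0.36747 m·rad (5 s.f.)

0.36747 m·rad


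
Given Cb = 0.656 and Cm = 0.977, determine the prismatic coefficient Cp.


Formula: Cp = Cb / Cm
Substituting: Cp = 0.656 / 0.977
Result: Cp ≈ 0.67144 (5 s.f.)

0.67144


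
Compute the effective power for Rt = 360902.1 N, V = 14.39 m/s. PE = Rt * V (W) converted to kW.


Formula: PE = Rt * V / 1000 (kW)
Step 1 — PE (W) = 360902.1 * 14.39 = 5193381.219 W
Step 2 — PE (kW) = 5193381.219 / 1000 ≈ 5193.4 kW (5 s.f.)

5193.4 kW


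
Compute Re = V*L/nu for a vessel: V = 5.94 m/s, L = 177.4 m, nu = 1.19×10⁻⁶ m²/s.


Formula: Re = V * L / nu
Step 1 — V * L = 5.94 * 177.4 = 1053.756 m^2/s
Step 2 — Re = 1053.756 / 1.19e-6 = 8.86e+08

8.86e+08


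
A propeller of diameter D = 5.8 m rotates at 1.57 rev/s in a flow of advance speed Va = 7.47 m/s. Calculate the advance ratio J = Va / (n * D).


Formula: J = Va / (n * D)
Step 1 — n * D = 1.57 * 5.8 = 9.106
Step 2 — J = 7.47 / 9.106 ≈ 0.82034 (5 s.f.)

0.82034


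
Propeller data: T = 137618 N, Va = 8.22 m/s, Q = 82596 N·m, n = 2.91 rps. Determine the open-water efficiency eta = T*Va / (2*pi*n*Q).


Formula: eta = T * Va / (2 * pi * n * Q)
Step 1 — numerator = T * Va = 137618 * 8.22 = 1131219.96
Step 2 — 2 * pi * n = 2 * pi * 2.91 = 18.284069
Step 3 — denominator = 18.284069 * 82596 = 1510190.96
Step 4 — eta = 1131219.96 / 1510190.96 ≈ 0.74906 (5 s.f.)

0.74906


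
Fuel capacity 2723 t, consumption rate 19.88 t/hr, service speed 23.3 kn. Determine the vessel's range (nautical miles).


Formula: endurance = fuel / rate; range = endurance * speed
Step 1 — endurance = 2723 / 19.88 = 136.9718 hours
Step 2 — range = 136.9718 * 23.3 ≈ 3191.4 nautical miles (5 s.f.)

3191.4 NM


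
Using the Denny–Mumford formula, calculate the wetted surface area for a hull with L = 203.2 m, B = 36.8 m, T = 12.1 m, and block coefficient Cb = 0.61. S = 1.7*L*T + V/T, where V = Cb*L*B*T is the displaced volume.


Formula: S = 1.7*L*T + V/T with V = Cb*L*B*T, i.e. S = L * (1.7*T + Cb*B)
Step 1 — 1.7*T = 1.7 * 12.1 = 20.57 m
Step 2 — Cb*B = 0.61 * 36.8 = 22.448 m
Step 3 — 1.7*T + Cb*B = 20.57 + 22.448 = 43.018 m
Step 4 — S = 203.2 * 43.018 ≈ 8741.3 m^2 (5 s.f.)

8741.3 m^2


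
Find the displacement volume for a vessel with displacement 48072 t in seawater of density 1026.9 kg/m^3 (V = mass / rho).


Formula: V = mass / rho
Step 1 — convert tonnes to kg: 48072 t * 1000 = 48072000 kg
Step 2 — V = 48072000 / 1026.9 ≈ 46813 m^3 (5 s.f.)

46813 m^3


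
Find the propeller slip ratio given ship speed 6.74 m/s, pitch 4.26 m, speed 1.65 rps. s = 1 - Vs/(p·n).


Formula: s = 1 - Vs / (p * n)
Step 1 — p * n = 4.26 * 1.65 = 7.029
Step 2 — Vs / (p*n) = 6.74 / 7.029 = 0.958885 (6 d.p.)
Step 3 — s = 1 - 0.958885 = 0.041115

0.041115


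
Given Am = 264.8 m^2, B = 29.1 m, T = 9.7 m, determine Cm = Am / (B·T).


Formula: Cm = Am / (B * T)
Step 1 — B * T = 29.1 * 9.7 = 282.27 m^2
Step 2 — Cm = 264.8 / 282.27 ≈ 0.93811 (5 s.f.)

0.93811


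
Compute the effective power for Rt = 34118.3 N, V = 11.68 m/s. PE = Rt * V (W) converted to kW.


Formula: PE = Rt * V / 1000 (kW)
Step 1 — PE (W) = 34118.3 * 11.68 = 398501.744 W
Step 2 — PE (kW) = 398501.744 / 1000 ≈ 398.50 kW (5 s.f.)

398.50 kW


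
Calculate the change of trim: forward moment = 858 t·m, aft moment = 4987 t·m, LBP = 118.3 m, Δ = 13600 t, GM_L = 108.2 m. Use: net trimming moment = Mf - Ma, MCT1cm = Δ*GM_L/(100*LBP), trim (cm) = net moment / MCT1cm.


Formula: net trimming moment = Mf - Ma; MCT1cm = Δ*GM_L/(100*LBP); trim = net moment / MCT1cm
Step 1 — net trimming moment = 858 - 4987 = -4129 t·m
Step 2 — MCT1cm = 13600 * 108.2 / (100 * 118.3) = 124.3888 t·m/cm
Step 3 — trim = -4129 / 124.3888 ≈ -33.194 cm (5 s.f.)

-33.194 cm


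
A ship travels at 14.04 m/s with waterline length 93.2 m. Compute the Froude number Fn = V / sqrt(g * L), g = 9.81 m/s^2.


Formula: Fn = V / sqrt(g * L)
Step 1 — g * L = 9.81 * 93.2 = 914.292
Step 2 — sqrt(g * L) = sqrt(914.292) = 30.237262
Step 3 — Fn = 14.04 / 30.237262 ≈ 0.46433 (5 s.f.)

0.46433


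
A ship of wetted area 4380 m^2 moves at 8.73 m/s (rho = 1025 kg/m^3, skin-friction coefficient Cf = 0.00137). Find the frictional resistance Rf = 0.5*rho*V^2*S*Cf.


Formula: Rf = 0.5 * rho * V^2 * S * Cf
Step 1 — V^2 = 8.73^2 = 76.2129
Step 2 — 0.5 * rho * V^2 = 0.5 * 1025 * 76.2129 = 39059.11125
Step 3 — Rf = 39059.11125 * 4380 * 0.00137 ≈ 234380 N (5 s.f.)

234380 N


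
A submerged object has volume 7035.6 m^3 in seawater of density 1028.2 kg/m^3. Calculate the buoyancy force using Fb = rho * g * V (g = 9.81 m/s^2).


Formula: Fb = rho * g * V
Substituting: Fb = 1028.2 * 9.81 * 7035.6
Intermediate: 1028.2 * 9.81 = 10086.642
Result: Fb = 10086.642 * 7035.6 ≈ 70966000 N (5 s.f.)

70966000 N


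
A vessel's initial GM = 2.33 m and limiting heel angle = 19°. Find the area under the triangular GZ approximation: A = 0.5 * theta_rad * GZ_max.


Formula: GZ_max = GM * sin(theta); Area = 0.5 * theta_rad * GZ_max
Step 1 — GZ_max = 2.33 * sin(19°) = 2.33 * 0.325568 = 0.758573 m
Step 2 — theta_rad = 19 * pi/180 = 0.331613 rad
Step 3 — Area = 0.5 * 0.331613 * 0.758573 ≈ 0.12578 m·rad (5 s.f.)

0.12578 m·rad


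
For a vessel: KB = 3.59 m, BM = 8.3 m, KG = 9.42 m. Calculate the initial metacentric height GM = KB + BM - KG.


Formula: GM = KB + BM - KG
Step 1 — KM = KB + BM = 3.59 + 8.3 = 11.89 m
Step 2 — GM = KM - KG = 11.89 - 9.42 = 2.47 m

2.47 m


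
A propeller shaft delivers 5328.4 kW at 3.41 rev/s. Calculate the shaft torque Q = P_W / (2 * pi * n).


Formula: Q = P_W / (2 * pi * n)
Step 1 — P_W = 5328.4 kW * 1000 = 5328400.0 W
Step 2 — 2 * pi * n = 2 * pi * 3.41 = 21.425662
Step 3 — Q = 5328400.0 / 21.425662 ≈ 248690 N·m (5 s.f.)

248690 N·m


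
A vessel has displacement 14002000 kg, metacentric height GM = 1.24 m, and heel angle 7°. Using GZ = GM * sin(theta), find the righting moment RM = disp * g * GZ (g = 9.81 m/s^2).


Formula: GZ = GM * sin(theta); RM = disp * g * GZ
Step 1 — GZ = 1.24 * sin(7°) = 1.24 * 0.121869 = 0.151118 m
Step 2 — RM = 14002000 * 9.81 * 0.151118 ≈ 20758000 N·m (5 s.f.)

20758000 N·m


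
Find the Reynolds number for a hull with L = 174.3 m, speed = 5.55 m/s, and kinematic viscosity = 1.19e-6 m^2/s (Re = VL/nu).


Formula: Re = V * L / nu
Step 1 — V * L = 5.55 * 174.3 = 967.365 m^2/s
Step 2 — Re = 967.365 / 1.19e-6 = 8.13e+08

8.13e+08


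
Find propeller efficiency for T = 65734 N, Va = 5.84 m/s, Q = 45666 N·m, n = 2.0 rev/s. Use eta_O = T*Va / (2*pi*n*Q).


Formula: eta = T * Va / (2 * pi * n * Q)
Step 1 — numerator = T * Va = 65734 * 5.84 = 383886.56
Step 2 — 2 * pi * n = 2 * pi * 2.0 = 12.566371
Step 3 — denominator = 12.566371 * 45666 = 573855.9
Step 4 — eta = 383886.56 / 573855.9 ≈ 0.66896 (5 s.f.)

0.66896


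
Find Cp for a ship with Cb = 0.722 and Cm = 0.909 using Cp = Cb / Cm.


Formula: Cp = Cb / Cm
Substituting: Cp = 0.722 / 0.909
Result: Cp ≈ 0.79428 (5 s.f.)

0.79428


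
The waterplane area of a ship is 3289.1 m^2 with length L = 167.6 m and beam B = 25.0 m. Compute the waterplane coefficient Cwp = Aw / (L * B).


Formula: Cwp = Aw / (L * B)
Step 1 — L * B = 167.6 * 25.0 = 4190.0 m^2
Step 2 — Cwp = 3289.1 / 4190.0 ≈ 0.78499 (5 s.f.)

0.78499


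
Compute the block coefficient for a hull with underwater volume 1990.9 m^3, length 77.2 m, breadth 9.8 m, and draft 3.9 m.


Formula: Cb = V / (L * B * T)
Step 1 — L * B * T = 77.2 * 9.8 * 3.9 = 2950.584 m^3
Step 2 — Cb = 1990.9 / 2950.584 ≈ 0.67475 (5 s.f.)

0.67475


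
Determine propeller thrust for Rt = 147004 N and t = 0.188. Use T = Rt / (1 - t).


Formula: T = Rt / (1 - t)
Step 1 — (1 - t) = 1 - 0.188 = 0.812
Step 2 — T = 147004 / 0.812 ≈ 181040 N (5 s.f.)

181040 N


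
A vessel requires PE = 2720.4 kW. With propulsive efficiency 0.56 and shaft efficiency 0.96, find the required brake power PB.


Formula: PB = PE / (eta_D * eta_S)
Step 1 — combined efficiency = eta_D * eta_S = 0.56 * 0.96 = 0.5376
Step 2 — PB = 2720.4 / 0.5376 ≈ 5060.3 kW (5 s.f.)

5060.3 kW


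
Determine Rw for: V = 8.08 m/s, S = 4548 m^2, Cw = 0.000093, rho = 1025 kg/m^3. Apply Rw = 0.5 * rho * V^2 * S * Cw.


Formula: Rw = 0.5 * rho * V^2 * S * Cw
Step 1 — V^2 = 8.08^2 = 65.2864
Step 2 — 0.5 * rho * V^2 = 0.5 * 1025 * 65.2864 = 33459.28
Step 3 — Rw = 33459.28 * 4548 * 0.000093 ≈ 14152 N (5 s.f.)

14152 N


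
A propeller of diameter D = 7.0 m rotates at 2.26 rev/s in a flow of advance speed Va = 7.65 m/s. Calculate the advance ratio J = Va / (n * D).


Formula: J = Va / (n * D)
Step 1 — n * D = 2.26 * 7.0 = 15.82
Step 2 — J = 7.65 / 15.82 ≈ 0.48357 (5 s.f.)

0.48357


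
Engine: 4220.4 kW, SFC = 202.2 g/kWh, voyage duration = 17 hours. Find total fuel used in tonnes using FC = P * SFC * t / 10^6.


Formula: FC (tonnes) = P * SFC * t / 1,000,000
Step 1 — P * SFC * t = 4220.4 * 202.2 * 17 = 14507202.96 g
Step 2 — FC (tonnes) = 14507202.96 / 1,000,000 ≈ 14.507 tonnes (5 s.f.)

14.507 tonnes


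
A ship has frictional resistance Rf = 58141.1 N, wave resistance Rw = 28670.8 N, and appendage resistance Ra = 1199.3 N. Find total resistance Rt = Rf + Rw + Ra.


Formula: Rt = Rf + Rw + Ra
Substituting: Rt = 58141.1 + 28670.8 + 1199.3
Result: Rt = 88011.2 N

88011.2 N


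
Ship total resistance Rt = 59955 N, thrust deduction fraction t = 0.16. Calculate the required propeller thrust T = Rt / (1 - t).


Formula: T = Rt / (1 - t)
Step 1 — (1 - t) = 1 - 0.16 = 0.84
Step 2 — T = 59955 / 0.84 ≈ 71375 N (5 s.f.)

71375 N


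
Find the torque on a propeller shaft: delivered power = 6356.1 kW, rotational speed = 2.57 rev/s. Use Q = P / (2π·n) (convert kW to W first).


Formula: Q = P_W / (2 * pi * n)
Step 1 — P_W = 6356.1 kW * 1000 = 6356100.0 W
Step 2 — 2 * pi * n = 2 * pi * 2.57 = 16.147786
Step 3 — Q = 6356100.0 / 16.147786 ≈ 393620 N·m (5 s.f.)

393620 N·m


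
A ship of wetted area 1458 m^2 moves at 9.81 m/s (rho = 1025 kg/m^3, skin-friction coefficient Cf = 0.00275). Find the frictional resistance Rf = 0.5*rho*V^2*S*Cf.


Formula: Rf = 0.5 * rho * V^2 * S * Cf
Step 1 — V^2 = 9.81^2 = 96.2361
Step 2 — 0.5 * rho * V^2 = 0.5 * 1025 * 96.2361 = 49321.00125
Step 3 — Rf = 49321.00125 * 1458 * 0.00275 ≈ 197750 N (5 s.f.)

197750 N


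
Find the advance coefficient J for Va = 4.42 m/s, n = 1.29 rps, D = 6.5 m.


Formula: J = Va / (n * D)
Step 1 — n * D = 1.29 * 6.5 = 8.385
Step 2 — J = 4.42 / 8.385 ≈ 0.52713 (5 s.f.)

0.52713


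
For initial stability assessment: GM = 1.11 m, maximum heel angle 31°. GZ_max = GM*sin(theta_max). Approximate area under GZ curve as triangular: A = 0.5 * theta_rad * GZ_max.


Formula: GZ_max = GM * sin(theta); Area = 0.5 * theta_rad * GZ_max
Step 1 — GZ_max = 1.11 * sin(31°) = 1.11 * 0.515038 = 0.571692 m
Step 2 — theta_rad = 31 * pi/180 = 0.541052 rad
Step 3 — Area = 0.5 * 0.541052 * 0.571692 ≈ 0.15466 m·rad (5 s.f.)

0.15466 m·rad


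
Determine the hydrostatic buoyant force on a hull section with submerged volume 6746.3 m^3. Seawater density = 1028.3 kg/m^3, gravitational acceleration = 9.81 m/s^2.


Formula: Fb = rho * g * V
Substituting: Fb = 1028.3 * 9.81 * 6746.3
Intermediate: 1028.3 * 9.81 = 10087.623
Result: Fb = 10087.623 * 6746.3 ≈ 68054000 N (5 s.f.)

68054000 N


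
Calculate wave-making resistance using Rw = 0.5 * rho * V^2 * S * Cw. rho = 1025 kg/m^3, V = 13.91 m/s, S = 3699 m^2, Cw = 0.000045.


Formula: Rw = 0.5 * rho * V^2 * S * Cw
Step 1 — V^2 = 13.91^2 = 193.4881
Step 2 — 0.5 * rho * V^2 = 0.5 * 1025 * 193.4881 = 99162.65125
Step 3 — Rw = 99162.65125 * 3699 * 0.000045 ≈ 16506 N (5 s.f.)

16506 N


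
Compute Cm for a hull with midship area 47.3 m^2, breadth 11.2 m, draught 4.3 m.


Formula: Cm = Am / (B * T)
Step 1 — B * T = 11.2 * 4.3 = 48.16 m^2
Step 2 — Cm = 47.3 / 48.16 ≈ 0.98214 (5 s.f.)

0.98214


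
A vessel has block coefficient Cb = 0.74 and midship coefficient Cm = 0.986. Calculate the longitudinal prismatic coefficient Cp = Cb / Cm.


Formula: Cp = Cb / Cm
Substituting: Cp = 0.74 / 0.986
Result: Cp ≈ 0.75051 (5 s.f.)

0.75051


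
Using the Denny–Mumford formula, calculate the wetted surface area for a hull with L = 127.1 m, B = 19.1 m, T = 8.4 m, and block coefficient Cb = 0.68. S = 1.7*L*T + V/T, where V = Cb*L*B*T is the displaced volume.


Formula: S = 1.7*L*T + V/T with V = Cb*L*B*T, i.e. S = L * (1.7*T + Cb*B)
Step 1 — 1.7*T = 1.7 * 8.4 = 14.28 m
Step 2 — Cb*B = 0.68 * 19.1 = 12.988 m
Step 3 — 1.7*T + Cb*B = 14.28 + 12.988 = 27.268 m
Step 4 — S = 127.1 * 27.268 ≈ 3465.8 m^2 (5 s.f.)

3465.8 m^2


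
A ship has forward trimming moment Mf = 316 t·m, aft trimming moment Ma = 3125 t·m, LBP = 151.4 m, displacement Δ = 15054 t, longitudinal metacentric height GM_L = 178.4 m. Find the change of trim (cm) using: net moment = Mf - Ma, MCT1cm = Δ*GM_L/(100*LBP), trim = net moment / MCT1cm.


Formula: net trimming moment = Mf - Ma; MCT1cm = Δ*GM_L/(100*LBP); trim = net moment / MCT1cm
Step 1 — net trimming moment = 316 - 3125 = -2809 t·m
Step 2 — MCT1cm = 15054 * 178.4 / (100 * 151.4) = 177.3866 t·m/cm
Step 3 — trim = -2809 / 177.3866 ≈ -15.835 cm (5 s.f.)

-15.835 cm


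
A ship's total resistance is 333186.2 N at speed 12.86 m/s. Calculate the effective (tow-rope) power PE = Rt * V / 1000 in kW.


Formula: PE = Rt * V / 1000 (kW)
Step 1 — PE (W) = 333186.2 * 12.86 = 4284774.532 W
Step 2 — PE (kW) = 4284774.532 / 1000 ≈ 4284.8 kW (5 s.f.)

4284.8 kW


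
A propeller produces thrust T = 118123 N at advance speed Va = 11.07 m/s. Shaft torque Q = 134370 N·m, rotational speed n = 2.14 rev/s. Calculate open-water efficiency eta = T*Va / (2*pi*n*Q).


Formula: eta = T * Va / (2 * pi * n * Q)
Step 1 — numerator = T * Va = 118123 * 11.07 = 1307621.61
Step 2 — 2 * pi * n = 2 * pi * 2.14 = 13.446017
Step 3 — denominator = 13.446017 * 134370 = 1806741.3
Step 4 — eta = 1307621.61 / 1806741.3 ≈ 0.72375 (5 s.f.)

0.72375


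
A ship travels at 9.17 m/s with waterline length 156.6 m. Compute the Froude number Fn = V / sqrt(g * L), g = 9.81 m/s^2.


Formula: Fn = V / sqrt(g * L)
Step 1 — g * L = 9.81 * 156.6 = 1536.246
Step 2 — sqrt(g * L) = sqrt(1536.246) = 39.194974
Step 3 — Fn = 9.17 / 39.194974 ≈ 0.23396 (5 s.f.)

0.23396


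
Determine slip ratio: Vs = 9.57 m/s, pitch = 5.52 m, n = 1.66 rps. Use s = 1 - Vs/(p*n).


Formula: s = 1 - Vs / (p * n)
Step 1 — p * n = 5.52 * 1.66 = 9.1632
Step 2 — Vs / (p*n) = 9.57 / 9.1632 = 1.044395 (6 d.p.)
Step 3 — s = 1 - 1.044395 = -0.044395

-0.044395


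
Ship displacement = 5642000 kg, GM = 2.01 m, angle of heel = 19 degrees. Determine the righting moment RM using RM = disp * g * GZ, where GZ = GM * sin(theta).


Formula: GZ = GM * sin(theta); RM = disp * g * GZ
Step 1 — GZ = 2.01 * sin(19°) = 2.01 * 0.325568 = 0.654392 m
Step 2 — RM = 5642000 * 9.81 * 0.654392 ≈ 36219000 N·m (5 s.f.)

36219000 N·m


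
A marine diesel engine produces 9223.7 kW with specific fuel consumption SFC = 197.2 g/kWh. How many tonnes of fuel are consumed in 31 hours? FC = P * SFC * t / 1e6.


Formula: FC (tonnes) = P * SFC * t / 1,000,000
Step 1 — P * SFC * t = 9223.7 * 197.2 * 31 = 56386322.84 g
Step 2 — FC (tonnes) = 56386322.84 / 1,000,000 ≈ 56.386 tonnes (5 s.f.)

56.386 tonnes


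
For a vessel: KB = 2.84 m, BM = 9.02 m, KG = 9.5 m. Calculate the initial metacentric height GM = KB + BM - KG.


Formula: GM = KB + BM - KG
Step 1 — KM = KB + BM = 2.84 + 9.02 = 11.86 m
Step 2 — GM = KM - KG = 11.86 - 9.5 = 2.36 m

2.36 m


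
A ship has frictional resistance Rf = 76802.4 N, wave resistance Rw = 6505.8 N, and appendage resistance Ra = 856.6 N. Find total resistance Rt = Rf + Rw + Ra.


Formula: Rt = Rf + Rw + Ra
Substituting: Rt = 76802.4 + 6505.8 + 856.6
Result: Rt = 84164.8 N

84164.8 N


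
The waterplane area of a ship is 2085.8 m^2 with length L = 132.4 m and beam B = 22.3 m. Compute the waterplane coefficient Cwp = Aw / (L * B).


Formula: Cwp = Aw / (L * B)
Step 1 — L * B = 132.4 * 22.3 = 2952.52 m^2
Step 2 — Cwp = 2085.8 / 2952.52 ≈ 0.70645 (5 s.f.)

0.70645


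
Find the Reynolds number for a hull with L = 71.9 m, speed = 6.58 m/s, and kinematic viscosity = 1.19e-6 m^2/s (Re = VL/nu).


Formula: Re = V * L / nu
Step 1 — V * L = 6.58 * 71.9 = 473.102 m^2/s
Step 2 — Re = 473.102 / 1.19e-6 = 3.98e+08

3.98e+08


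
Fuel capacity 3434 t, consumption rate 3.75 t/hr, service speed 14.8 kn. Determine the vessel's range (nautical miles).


Formula: endurance = fuel / rate; range = endurance * speed
Step 1 — endurance = 3434 / 3.75 = 915.7333 hours
Step 2 — range = 915.7333 * 14.8 ≈ 13553 nautical miles (5 s.f.)

13553 NM


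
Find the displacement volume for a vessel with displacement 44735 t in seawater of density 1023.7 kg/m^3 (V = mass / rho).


Formula: V = mass / rho
Step 1 — convert tonnes to kg: 44735 t * 1000 = 44735000 kg
Step 2 — V = 44735000 / 1023.7 ≈ 43699 m^3 (5 s.f.)

43699 m^3


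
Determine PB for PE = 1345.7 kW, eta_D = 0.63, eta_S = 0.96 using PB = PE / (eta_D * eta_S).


Formula: PB = PE / (eta_D * eta_S)
Step 1 — combined efficiency = eta_D * eta_S = 0.63 * 0.96 = 0.6048
Step 2 — PB = 1345.7 / 0.6048 ≈ 2225.0 kW (5 s.f.)

2225.0 kW


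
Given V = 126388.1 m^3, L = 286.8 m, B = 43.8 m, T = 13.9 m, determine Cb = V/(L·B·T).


Formula: Cb = V / (L * B * T)
Step 1 — L * B * T = 286.8 * 43.8 * 13.9 = 174609.576 m^3
Step 2 — Cb = 126388.1 / 174609.576 ≈ 0.72383 (5 s.f.)

0.72383


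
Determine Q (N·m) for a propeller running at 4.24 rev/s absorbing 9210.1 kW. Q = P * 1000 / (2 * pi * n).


Formula: Q = P_W / (2 * pi * n)
Step 1 — P_W = 9210.1 kW * 1000 = 9210100.0 W
Step 2 — 2 * pi * n = 2 * pi * 4.24 = 26.640706
Step 3 — Q = 9210100.0 / 26.640706 ≈ 345720 N·m (5 s.f.)

345720 N·m


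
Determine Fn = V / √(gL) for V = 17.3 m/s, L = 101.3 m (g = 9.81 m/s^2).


Formula: Fn = V / sqrt(g * L)
Step 1 — g * L = 9.81 * 101.3 = 993.753
Step 2 — sqrt(g * L) = sqrt(993.753) = 31.523848
Step 3 — Fn = 17.3 / 31.523848 ≈ 0.54879 (5 s.f.)

0.54879


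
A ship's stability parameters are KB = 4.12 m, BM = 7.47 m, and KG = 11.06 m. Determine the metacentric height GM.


Formula: GM = KB + BM - KG
Step 1 — KM = KB + BM = 4.12 + 7.47 = 11.59 m
Step 2 — GM = KM - KG = 11.59 - 11.06 = 0.53 m

0.53 m


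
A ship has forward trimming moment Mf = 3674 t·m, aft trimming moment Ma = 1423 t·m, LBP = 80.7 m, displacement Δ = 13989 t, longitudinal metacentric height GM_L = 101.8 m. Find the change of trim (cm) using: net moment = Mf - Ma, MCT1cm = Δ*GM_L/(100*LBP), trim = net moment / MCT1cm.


Formula: net trimming moment = Mf - Ma; MCT1cm = Δ*GM_L/(100*LBP); trim = net moment / MCT1cm
Step 1 — net trimming moment = 3674 - 1423 = 2251 t·m
Step 2 — MCT1cm = 13989 * 101.8 / (100 * 80.7) = 176.4659 t·m/cm
Step 3 — trim = 2251 / 176.4659 ≈ 12.756 cm (5 s.f.)

12.756 cm


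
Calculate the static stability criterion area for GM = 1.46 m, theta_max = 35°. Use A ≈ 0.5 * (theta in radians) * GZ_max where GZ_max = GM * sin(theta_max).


Formula: GZ_max = GM * sin(theta); Area = 0.5 * theta_rad * GZ_max
Step 1 — GZ_max = 1.46 * sin(35°) = 1.46 * 0.573576 = 0.837421 m
Step 2 — theta_rad = 35 * pi/180 = 0.610865 rad
Step 3 — Area = 0.5 * 0.610865 * 0.837421 ≈ 0.25578 m·rad (5 s.f.)

0.25578 m·rad


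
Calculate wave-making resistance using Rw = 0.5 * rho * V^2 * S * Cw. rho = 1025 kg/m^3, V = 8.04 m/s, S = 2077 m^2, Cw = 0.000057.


Formula: Rw = 0.5 * rho * V^2 * S * Cw
Step 1 — V^2 = 8.04^2 = 64.6416
Step 2 — 0.5 * rho * V^2 = 0.5 * 1025 * 64.6416 = 33128.82
Step 3 — Rw = 33128.82 * 2077 * 0.000057 ≈ 3922.1 N (5 s.f.)

3922.1 N


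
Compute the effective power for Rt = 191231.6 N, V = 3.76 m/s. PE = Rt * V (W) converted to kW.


Formula: PE = Rt * V / 1000 (kW)
Step 1 — PE (W) = 191231.6 * 3.76 = 719030.816 W
Step 2 — PE (kW) = 719030.816 / 1000 ≈ 719.03 kW (5 s.f.)

719.03 kW


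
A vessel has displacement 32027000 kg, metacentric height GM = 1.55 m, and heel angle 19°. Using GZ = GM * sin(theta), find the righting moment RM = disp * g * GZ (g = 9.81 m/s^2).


Formula: GZ = GM * sin(theta); RM = disp * g * GZ
Step 1 — GZ = 1.55 * sin(19°) = 1.55 * 0.325568 = 0.50463 m
Step 2 — RM = 32027000 * 9.81 * 0.50463 ≈ 158550000 N·m (5 s.f.)

158550000 N·m


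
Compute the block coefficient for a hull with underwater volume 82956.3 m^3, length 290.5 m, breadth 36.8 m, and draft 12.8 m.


Formula: Cb = V / (L * B * T)
Step 1 — L * B * T = 290.5 * 36.8 * 12.8 = 136837.12 m^3
Step 2 — Cb = 82956.3 / 136837.12 ≈ 0.60624 (5 s.f.)

0.60624


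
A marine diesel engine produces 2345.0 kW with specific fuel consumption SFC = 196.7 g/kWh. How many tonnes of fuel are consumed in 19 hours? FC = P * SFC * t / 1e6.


Formula: FC (tonnes) = P * SFC * t / 1,000,000
Step 1 — P * SFC * t = 2345.0 * 196.7 * 19 = 8763968.5 g
Step 2 — FC (tonnes) = 8763968.5 / 1,000,000 ≈ 8.7640 tonnes (5 s.f.)

8.7640 tonnes


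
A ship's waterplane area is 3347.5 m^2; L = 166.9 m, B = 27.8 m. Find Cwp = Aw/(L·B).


Formula: Cwp = Aw / (L * B)
Step 1 — L * B = 166.9 * 27.8 = 4639.82 m^2
Step 2 — Cwp = 3347.5 / 4639.82 ≈ 0.72147 (5 s.f.)

0.72147


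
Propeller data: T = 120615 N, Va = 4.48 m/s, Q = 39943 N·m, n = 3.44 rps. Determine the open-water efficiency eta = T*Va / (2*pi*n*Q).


Formula: eta = T * Va / (2 * pi * n * Q)
Step 1 — numerator = T * Va = 120615 * 4.48 = 540355.2
Step 2 — 2 * pi * n = 2 * pi * 3.44 = 21.614157
Step 3 — denominator = 21.614157 * 39943 = 863334.27
Step 4 — eta = 540355.2 / 863334.27 ≈ 0.62589 (5 s.f.)

0.62589


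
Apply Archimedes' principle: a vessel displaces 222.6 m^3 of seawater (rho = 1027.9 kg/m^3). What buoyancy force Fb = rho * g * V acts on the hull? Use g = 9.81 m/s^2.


Formula: Fb = rho * g * V
Substituting: Fb = 1027.9 * 9.81 * 222.6
Intermediate: 1027.9 * 9.81 = 10083.699
Result: Fb = 10083.699 * 222.6 ≈ 2244600 N (5 s.f.)

2244600 N


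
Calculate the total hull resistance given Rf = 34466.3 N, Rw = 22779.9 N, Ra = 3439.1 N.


Formula: Rt = Rf + Rw + Ra
Substituting: Rt = 34466.3 + 22779.9 + 3439.1
Result: Rt = 60685.3 N

60685.3 N


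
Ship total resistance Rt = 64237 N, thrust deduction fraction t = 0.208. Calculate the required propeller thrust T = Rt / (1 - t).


Formula: T = Rt / (1 - t)
Step 1 — (1 - t) = 1 - 0.208 = 0.792
Step 2 — T = 64237 / 0.792 ≈ 81107 N (5 s.f.)

81107 N


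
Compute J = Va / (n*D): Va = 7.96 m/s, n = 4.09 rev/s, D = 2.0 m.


Formula: J = Va / (n * D)
Step 1 — n * D = 4.09 * 2.0 = 8.18
Step 2 — J = 7.96 / 8.18 ≈ 0.97311 (5 s.f.)

0.97311


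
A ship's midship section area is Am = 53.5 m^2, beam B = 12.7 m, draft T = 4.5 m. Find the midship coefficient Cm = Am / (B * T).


Formula: Cm = Am / (B * T)
Step 1 — B * T = 12.7 * 4.5 = 57.15 m^2
Step 2 — Cm = 53.5 / 57.15 ≈ 0.93613 (5 s.f.)

0.93613


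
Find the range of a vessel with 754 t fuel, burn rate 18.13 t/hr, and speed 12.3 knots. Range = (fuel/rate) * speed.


Formula: endurance = fuel / rate; range = endurance * speed
Step 1 — endurance = 754 / 18.13 = 41.5885 hours
Step 2 — range = 41.5885 * 12.3 ≈ 511.54 nautical miles (5 s.f.)

511.54 NM


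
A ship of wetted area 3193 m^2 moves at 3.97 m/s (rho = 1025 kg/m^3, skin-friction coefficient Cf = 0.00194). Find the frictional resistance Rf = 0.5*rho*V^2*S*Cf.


Formula: Rf = 0.5 * rho * V^2 * S * Cf
Step 1 — V^2 = 3.97^2 = 15.7609
Step 2 — 0.5 * rho * V^2 = 0.5 * 1025 * 15.7609 = 8077.46125
Step 3 — Rf = 8077.46125 * 3193 * 0.00194 ≈ 50035 N (5 s.f.)

50035 N


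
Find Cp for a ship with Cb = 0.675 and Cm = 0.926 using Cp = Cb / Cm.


Formula: Cp = Cb / Cm
Substituting: Cp = 0.675 / 0.926
Result: Cp ≈ 0.72894 (5 s.f.)

0.72894


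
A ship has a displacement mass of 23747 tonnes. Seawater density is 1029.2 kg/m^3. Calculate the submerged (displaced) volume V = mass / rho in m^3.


Formula: V = mass / rho
Step 1 — convert tonnes to kg: 23747 t * 1000 = 23747000 kg
Step 2 — V = 23747000 / 1029.2 ≈ 23073 m^3 (5 s.f.)

23073 m^3


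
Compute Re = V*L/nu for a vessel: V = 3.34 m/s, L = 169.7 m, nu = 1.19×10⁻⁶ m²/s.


Formula: Re = V * L / nu
Step 1 — V * L = 3.34 * 169.7 = 566.798 m^2/s
Step 2 — Re = 566.798 / 1.19e-6 = 4.76e+08

4.76e+08


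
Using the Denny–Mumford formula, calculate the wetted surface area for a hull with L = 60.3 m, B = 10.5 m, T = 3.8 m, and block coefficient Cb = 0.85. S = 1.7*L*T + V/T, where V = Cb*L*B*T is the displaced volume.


Formula: S = 1.7*L*T + V/T with V = Cb*L*B*T, i.e. S = L * (1.7*T + Cb*B)
Step 1 — 1.7*T = 1.7 * 3.8 = 6.46 m
Step 2 — Cb*B = 0.85 * 10.5 = 8.925 m
Step 3 — 1.7*T + Cb*B = 6.46 + 8.925 = 15.385 m
Step 4 — S = 60.3 * 15.385 ≈ 927.72 m^2 (5 s.f.)

927.72 m^2


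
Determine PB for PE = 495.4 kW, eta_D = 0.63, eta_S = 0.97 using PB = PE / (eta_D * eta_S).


Formula: PB = PE / (eta_D * eta_S)
Step 1 — combined efficiency = eta_D * eta_S = 0.63 * 0.97 = 0.6111
Step 2 — PB = 495.4 / 0.6111 ≈ 810.67 kW (5 s.f.)

810.67 kW


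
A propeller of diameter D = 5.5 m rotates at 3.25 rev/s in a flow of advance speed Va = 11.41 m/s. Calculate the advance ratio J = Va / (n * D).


Formula: J = Va / (n * D)
Step 1 — n * D = 3.25 * 5.5 = 17.875
Step 2 — J = 11.41 / 17.875 ≈ 0.63832 (5 s.f.)

0.63832


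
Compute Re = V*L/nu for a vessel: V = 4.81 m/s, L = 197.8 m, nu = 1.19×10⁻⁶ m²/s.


Formula: Re = V * L / nu
Step 1 — V * L = 4.81 * 197.8 = 951.418 m^2/s
Step 2 — Re = 951.418 / 1.19e-6 = 8.00e+08

8.00e+08


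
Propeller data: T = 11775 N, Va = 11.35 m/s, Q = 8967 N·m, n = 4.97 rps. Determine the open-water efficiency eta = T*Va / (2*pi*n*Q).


Formula: eta = T * Va / (2 * pi * n * Q)
Step 1 — numerator = T * Va = 11775 * 11.35 = 133646.25
Step 2 — 2 * pi * n = 2 * pi * 4.97 = 31.227431
Step 3 — denominator = 31.227431 * 8967 = 280016.37
Step 4 — eta = 133646.25 / 280016.37 ≈ 0.47728 (5 s.f.)

0.47728


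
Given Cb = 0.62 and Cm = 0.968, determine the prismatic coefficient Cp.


Formula: Cp = Cb / Cm
Substituting: Cp = 0.62 / 0.968
Result: Cp ≈ 0.64050 (5 s.f.)

0.64050


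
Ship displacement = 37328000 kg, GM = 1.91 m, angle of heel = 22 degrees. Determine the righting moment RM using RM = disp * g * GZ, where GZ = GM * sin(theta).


Formula: GZ = GM * sin(theta); RM = disp * g * GZ
Step 1 — GZ = 1.91 * sin(22°) = 1.91 * 0.374607 = 0.715499 m
Step 2 — RM = 37328000 * 9.81 * 0.715499 ≈ 262010000 N·m (5 s.f.)

262010000 N·m


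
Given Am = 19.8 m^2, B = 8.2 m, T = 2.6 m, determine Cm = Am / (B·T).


Formula: Cm = Am / (B * T)
Step 1 — B * T = 8.2 * 2.6 = 21.32 m^2
Step 2 — Cm = 19.8 / 21.32 ≈ 0.92871 (5 s.f.)

0.92871


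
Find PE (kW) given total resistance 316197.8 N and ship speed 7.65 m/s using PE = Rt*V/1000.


Formula: PE = Rt * V / 1000 (kW)
Step 1 — PE (W) = 316197.8 * 7.65 = 2418913.17 W
Step 2 — PE (kW) = 2418913.17 / 1000 ≈ 2418.9 kW (5 s.f.)

2418.9 kW


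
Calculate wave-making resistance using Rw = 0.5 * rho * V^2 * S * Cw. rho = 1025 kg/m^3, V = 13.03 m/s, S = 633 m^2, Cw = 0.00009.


Formula: Rw = 0.5 * rho * V^2 * S * Cw
Step 1 — V^2 = 13.03^2 = 169.7809
Step 2 — 0.5 * rho * V^2 = 0.5 * 1025 * 169.7809 = 87012.71125
Step 3 — Rw = 87012.71125 * 633 * 0.00009 ≈ 4957.1 N (5 s.f.)

4957.1 N


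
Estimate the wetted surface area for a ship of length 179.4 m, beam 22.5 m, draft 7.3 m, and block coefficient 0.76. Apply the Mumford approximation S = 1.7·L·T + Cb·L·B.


Formula: S = 1.7*L*T + V/T with V = Cb*L*B*T, i.e. S = L * (1.7*T + Cb*B)
Step 1 — 1.7*T = 1.7 * 7.3 = 12.41 m
Step 2 — Cb*B = 0.76 * 22.5 = 17.1 m
Step 3 — 1.7*T + Cb*B = 12.41 + 17.1 = 29.51 m
Step 4 — S = 179.4 * 29.51 ≈ 5294.1 m^2 (5 s.f.)

5294.1 m^2


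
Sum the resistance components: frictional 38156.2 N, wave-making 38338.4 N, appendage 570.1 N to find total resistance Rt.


Formula: Rt = Rf + Rw + Ra
Substituting: Rt = 38156.2 + 38338.4 + 570.1
Result: Rt = 77064.7 N

77064.7 N


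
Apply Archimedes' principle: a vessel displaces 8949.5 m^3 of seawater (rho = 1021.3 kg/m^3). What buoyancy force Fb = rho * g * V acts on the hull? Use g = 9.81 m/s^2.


Formula: Fb = rho * g * V
Substituting: Fb = 1021.3 * 9.81 * 8949.5
Intermediate: 1021.3 * 9.81 = 10018.953
Result: Fb = 10018.953 * 8949.5 ≈ 89665000 N (5 s.f.)

89665000 N


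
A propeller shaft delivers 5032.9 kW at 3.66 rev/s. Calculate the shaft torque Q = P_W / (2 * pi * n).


Formula: Q = P_W / (2 * pi * n)
Step 1 — P_W = 5032.9 kW * 1000 = 5032900.0 W
Step 2 — 2 * pi * n = 2 * pi * 3.66 = 22.996458
Step 3 — Q = 5032900.0 / 22.996458 ≈ 218860 N·m (5 s.f.)

218860 N·m


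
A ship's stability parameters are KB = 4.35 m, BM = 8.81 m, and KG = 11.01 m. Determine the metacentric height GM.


Formula: GM = KB + BM - KG
Step 1 — KM = KB + BM = 4.35 + 8.81 = 13.16 m
Step 2 — GM = KM - KG = 13.16 - 11.01 = 2.15 m

2.15 m


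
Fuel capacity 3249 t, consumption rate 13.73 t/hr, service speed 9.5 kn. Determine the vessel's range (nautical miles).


Formula: endurance = fuel / rate; range = endurance * speed
Step 1 — endurance = 3249 / 13.73 = 236.6351 hours
Step 2 — range = 236.6351 * 9.5 ≈ 2248.0 nautical miles (5 s.f.)

2248.0 NM


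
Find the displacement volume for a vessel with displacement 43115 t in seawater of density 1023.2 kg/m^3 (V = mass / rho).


Formula: V = mass / rho
Step 1 — convert tonnes to kg: 43115 t * 1000 = 43115000 kg
Step 2 — V = 43115000 / 1023.2 ≈ 42137 m^3 (5 s.f.)

42137 m^3


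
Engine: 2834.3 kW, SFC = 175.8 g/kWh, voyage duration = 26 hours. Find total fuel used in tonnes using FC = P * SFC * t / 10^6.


Formula: FC (tonnes) = P * SFC * t / 1,000,000
Step 1 — P * SFC * t = 2834.3 * 175.8 * 26 = 12955018.44 g
Step 2 — FC (tonnes) = 12955018.44 / 1,000,000 ≈ 12.955 tonnes (5 s.f.)

12.955 tonnes


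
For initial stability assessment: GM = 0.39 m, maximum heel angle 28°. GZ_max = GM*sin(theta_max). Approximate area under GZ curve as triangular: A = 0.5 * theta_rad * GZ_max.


Formula: GZ_max = GM * sin(theta); Area = 0.5 * theta_rad * GZ_max
Step 1 — GZ_max = 0.39 * sin(28°) = 0.39 * 0.469472 = 0.183094 m
Step 2 — theta_rad = 28 * pi/180 = 0.488692 rad
Step 3 — Area = 0.5 * 0.488692 * 0.183094 ≈ 0.044738 m·rad (5 s.f.)

0.044738 m·rad


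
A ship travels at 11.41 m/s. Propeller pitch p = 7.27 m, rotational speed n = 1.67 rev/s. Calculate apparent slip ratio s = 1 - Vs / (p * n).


Formula: s = 1 - Vs / (p * n)
Step 1 — p * n = 7.27 * 1.67 = 12.1409
Step 2 — Vs / (p*n) = 11.41 / 12.1409 = 0.939799 (6 d.p.)
Step 3 — s = 1 - 0.939799 = 0.060201

0.060201


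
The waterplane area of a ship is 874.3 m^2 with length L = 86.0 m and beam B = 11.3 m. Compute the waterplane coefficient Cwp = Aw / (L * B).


Formula: Cwp = Aw / (L * B)
Step 1 — L * B = 86.0 * 11.3 = 971.8 m^2
Step 2 — Cwp = 874.3 / 971.8 ≈ 0.89967 (5 s.f.)

0.89967


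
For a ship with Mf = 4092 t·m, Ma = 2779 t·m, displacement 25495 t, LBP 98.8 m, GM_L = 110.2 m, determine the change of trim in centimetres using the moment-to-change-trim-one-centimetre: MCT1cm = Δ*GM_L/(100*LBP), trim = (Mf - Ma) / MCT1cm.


Formula: net trimming moment = Mf - Ma; MCT1cm = Δ*GM_L/(100*LBP); trim = net moment / MCT1cm
Step 1 — net trimming moment = 4092 - 2779 = 1313 t·m
Step 2 — MCT1cm = 25495 * 110.2 / (100 * 98.8) = 284.3673 t·m/cm
Step 3 — trim = 1313 / 284.3673 ≈ 4.6173 cm (5 s.f.)

4.6173 cm


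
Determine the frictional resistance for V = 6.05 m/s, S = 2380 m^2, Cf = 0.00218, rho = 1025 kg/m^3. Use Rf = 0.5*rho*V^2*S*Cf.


Formula: Rf = 0.5 * rho * V^2 * S * Cf
Step 1 — V^2 = 6.05^2 = 36.6025
Step 2 — 0.5 * rho * V^2 = 0.5 * 1025 * 36.6025 = 18758.78125
Step 3 — Rf = 18758.78125 * 2380 * 0.00218 ≈ 97328 N (5 s.f.)

97328 N


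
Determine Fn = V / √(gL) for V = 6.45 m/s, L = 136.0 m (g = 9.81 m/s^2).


Formula: Fn = V / sqrt(g * L)
Step 1 — g * L = 9.81 * 136.0 = 1334.16
Step 2 — sqrt(g * L) = sqrt(1334.16) = 36.526155
Step 3 — Fn = 6.45 / 36.526155 ≈ 0.17659 (5 s.f.)

0.17659


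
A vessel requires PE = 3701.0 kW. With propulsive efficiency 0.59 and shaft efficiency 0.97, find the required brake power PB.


Formula: PB = PE / (eta_D * eta_S)
Step 1 — combined efficiency = eta_D * eta_S = 0.59 * 0.97 = 0.5723
Step 2 — PB = 3701.0 / 0.5723 ≈ 6466.9 kW (5 s.f.)

6466.9 kW


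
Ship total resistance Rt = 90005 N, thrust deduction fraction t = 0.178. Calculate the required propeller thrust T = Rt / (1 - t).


Formula: T = Rt / (1 - t)
Step 1 — (1 - t) = 1 - 0.178 = 0.822
Step 2 — T = 90005 / 0.822 ≈ 109500 N (5 s.f.)

109500 N


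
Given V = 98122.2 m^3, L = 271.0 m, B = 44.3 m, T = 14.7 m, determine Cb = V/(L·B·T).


Formula: Cb = V / (L * B * T)
Step 1 — L * B * T = 271.0 * 44.3 * 14.7 = 176477.91 m^3
Step 2 — Cb = 98122.2 / 176477.91 ≈ 0.55600 (5 s.f.)

0.55600


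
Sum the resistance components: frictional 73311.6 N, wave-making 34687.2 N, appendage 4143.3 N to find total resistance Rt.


Formula: Rt = Rf + Rw + Ra
Substituting: Rt = 73311.6 + 34687.2 + 4143.3
Result: Rt = 112142.1 N

112142.1 N


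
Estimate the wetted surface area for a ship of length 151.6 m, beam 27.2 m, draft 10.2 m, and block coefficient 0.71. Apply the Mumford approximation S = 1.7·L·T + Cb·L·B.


Formula: S = 1.7*L*T + V/T with V = Cb*L*B*T, i.e. S = L * (1.7*T + Cb*B)
Step 1 — 1.7*T = 1.7 * 10.2 = 17.34 m
Step 2 — Cb*B = 0.71 * 27.2 = 19.312 m
Step 3 — 1.7*T + Cb*B = 17.34 + 19.312 = 36.652 m
Step 4 — S = 151.6 * 36.652 ≈ 5556.4 m^2 (5 s.f.)

5556.4 m^2


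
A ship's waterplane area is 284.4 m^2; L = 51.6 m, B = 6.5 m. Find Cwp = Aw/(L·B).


Formula: Cwp = Aw / (L * B)
Step 1 — L * B = 51.6 * 6.5 = 335.4 m^2
Step 2 — Cwp = 284.4 / 335.4 ≈ 0.84794 (5 s.f.)

0.84794


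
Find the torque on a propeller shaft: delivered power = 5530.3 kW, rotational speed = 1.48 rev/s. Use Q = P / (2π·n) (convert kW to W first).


Formula: Q = P_W / (2 * pi * n)
Step 1 — P_W = 5530.3 kW * 1000 = 5530300.0 W
Step 2 — 2 * pi * n = 2 * pi * 1.48 = 9.299114
Step 3 — Q = 5530300.0 / 9.299114 ≈ 594710 N·m (5 s.f.)

594710 N·m


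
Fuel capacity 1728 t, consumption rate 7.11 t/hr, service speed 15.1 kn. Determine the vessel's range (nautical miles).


Formula: endurance = fuel / rate; range = endurance * speed
Step 1 — endurance = 1728 / 7.11 = 243.038 hours
Step 2 — range = 243.038 * 15.1 ≈ 3669.9 nautical miles (5 s.f.)

3669.9 NM


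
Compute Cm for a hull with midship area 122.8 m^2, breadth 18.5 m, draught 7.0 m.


Formula: Cm = Am / (B * T)
Step 1 — B * T = 18.5 * 7.0 = 129.5 m^2
Step 2 — Cm = 122.8 / 129.5 ≈ 0.94826 (5 s.f.)

0.94826


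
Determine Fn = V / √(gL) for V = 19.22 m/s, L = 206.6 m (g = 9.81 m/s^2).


Formula: Fn = V / sqrt(g * L)
Step 1 — g * L = 9.81 * 206.6 = 2026.746
Step 2 — sqrt(g * L) = sqrt(2026.746) = 45.019396
Step 3 — Fn = 19.22 / 45.019396 ≈ 0.42693 (5 s.f.)

0.42693


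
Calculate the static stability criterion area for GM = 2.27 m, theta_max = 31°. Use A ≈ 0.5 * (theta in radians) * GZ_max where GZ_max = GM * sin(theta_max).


Formula: GZ_max = GM * sin(theta); Area = 0.5 * theta_rad * GZ_max
Step 1 — GZ_max = 2.27 * sin(31°) = 2.27 * 0.515038 = 1.169136 m
Step 2 — theta_rad = 31 * pi/180 = 0.541052 rad
Step 3 — Area = 0.5 * 0.541052 * 1.169136 ≈ 0.31628 m·rad (5 s.f.)

0.31628 m·rad
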